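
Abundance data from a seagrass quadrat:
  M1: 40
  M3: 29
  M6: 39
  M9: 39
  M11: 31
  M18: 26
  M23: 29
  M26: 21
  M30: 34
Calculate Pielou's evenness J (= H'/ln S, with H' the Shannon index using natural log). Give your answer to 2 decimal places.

0.99

Total N = 40+29+39+39+31+26+29+21+34 = 288, so the proportions are 0.1389, 0.1007, 0.1354, 0.1354, 0.1076, 0.0903, 0.1007, 0.0729, 0.1181 (working shown to 4 dp, full precision carried).
H' = −Σ pᵢ ln pᵢ = −((-0.2742) + (-0.2312) + (-0.2708) + (-0.2708) + (-0.2399) + (-0.2171) + (-0.2312) + (-0.1909) + (-0.2522)) = 2.1782.
With S = 9 species, ln S = 2.1972, so J = 2.1782/2.1972 = 0.9913, i.e. 0.99 to 2 decimal places.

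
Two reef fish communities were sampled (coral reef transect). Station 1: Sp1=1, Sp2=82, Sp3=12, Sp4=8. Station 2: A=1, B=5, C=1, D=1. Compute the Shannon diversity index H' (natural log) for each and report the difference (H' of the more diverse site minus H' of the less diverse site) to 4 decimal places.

Station 1: N=103, proportions 0.009708738, 0.796116505, 0.116504854, 0.077669903, giving H' = 0.675453353 (working shown to 9 dp, full precision carried).
Station 2: N=8, proportions 0.125, 0.625, 0.125, 0.125, giving H' = 1.073542846.
Difference = |0.675453353 − 1.073542846| = 0.398089493, i.e. 0.3981 to 4 decimal places.

0.3981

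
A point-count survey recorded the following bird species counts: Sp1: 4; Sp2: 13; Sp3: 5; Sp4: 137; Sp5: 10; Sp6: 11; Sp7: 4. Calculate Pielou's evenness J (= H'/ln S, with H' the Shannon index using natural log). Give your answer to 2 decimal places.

Total N = 4+13+5+137+10+11+4 = 184, so the proportions are 0.0217, 0.0707, 0.0272, 0.7446, 0.0543, 0.0598, 0.0217 (working shown to 4 dp, full precision carried).
H' = −Σ pᵢ ln pᵢ = −((-0.0832) + (-0.1872) + (-0.0980) + (-0.2196) + (-0.1583) + (-0.1684) + (-0.0832)) = 0.9980.
With S = 7 species, ln S = 1.9459, so J = 0.9980/1.9459 = 0.5129, i.e. 0.51 to 2 decimal places.

0.51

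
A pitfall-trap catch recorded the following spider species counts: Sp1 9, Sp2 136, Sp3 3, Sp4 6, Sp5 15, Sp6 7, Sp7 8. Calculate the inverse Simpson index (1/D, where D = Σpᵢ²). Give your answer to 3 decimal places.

Total N = 9+136+3+6+15+7+8 = 184, so the proportions are 0.048913, 0.73913, 0.016304, 0.032609, 0.081522, 0.038043, 0.043478 (working shown to 6 dp, full precision carried).
D = 0.048913² + 0.73913² + 0.016304² + 0.032609² + 0.081522² + 0.038043² + 0.043478² = 0.002392 + 0.546314 + 0.000266 + 0.001063 + 0.006646 + 0.001447 + 0.001890 = 0.560019.
So 1/D = 1.78565, i.e. 1.786 to 3 decimal places.

1.786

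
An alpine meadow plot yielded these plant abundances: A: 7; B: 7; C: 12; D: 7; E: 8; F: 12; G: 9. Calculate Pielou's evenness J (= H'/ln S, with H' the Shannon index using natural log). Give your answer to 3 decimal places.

Total N = 7+7+12+7+8+12+9 = 62, so the proportions are 0.1129, 0.1129, 0.19355, 0.1129, 0.12903, 0.19355, 0.14516 (working shown to 5 dp, full precision carried).
H' = −Σ pᵢ ln pᵢ = −((-0.24627) + (-0.24627) + (-0.31785) + (-0.24627) + (-0.26422) + (-0.31785) + (-0.28015)) = 1.91887.
With S = 7 species, ln S = 1.94591, so J = 1.91887/1.94591 = 0.98610, i.e. 0.986 to 3 decimal places.

0.986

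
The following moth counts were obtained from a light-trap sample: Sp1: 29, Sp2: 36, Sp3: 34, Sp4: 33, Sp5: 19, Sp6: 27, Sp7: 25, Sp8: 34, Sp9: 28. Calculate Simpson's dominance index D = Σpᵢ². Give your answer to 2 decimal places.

Total N = 29+36+34+33+19+27+25+34+28 = 265, so the proportions are 0.1094, 0.1358, 0.1283, 0.1245, 0.0717, 0.1019, 0.0943, 0.1283, 0.1057 (working shown to 4 dp, full precision carried).
D = 0.1094² + 0.1358² + 0.1283² + 0.1245² + 0.0717² + 0.1019² + 0.0943² + 0.1283² + 0.1057² = 0.0120 + 0.0185 + 0.0165 + 0.0155 + 0.0051 + 0.0104 + 0.0089 + 0.0165 + 0.0112 = 0.1144.
To 2 decimal places, D = 0.11.

0.11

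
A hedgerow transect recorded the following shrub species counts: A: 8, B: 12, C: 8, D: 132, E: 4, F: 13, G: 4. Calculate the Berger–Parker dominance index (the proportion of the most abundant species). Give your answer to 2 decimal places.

Total N = 8+12+8+132+4+13+4 = 181, so the proportions are 0.0442, 0.0663, 0.0442, 0.7293, 0.0221, 0.0718, 0.0221 (working shown to 4 dp, full precision carried).
The largest proportion is 0.7293, i.e. d = 0.73 to 2 decimal places.

0.73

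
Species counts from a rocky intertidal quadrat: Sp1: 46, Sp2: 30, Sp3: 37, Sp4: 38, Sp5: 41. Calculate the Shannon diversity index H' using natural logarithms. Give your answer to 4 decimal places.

1.6000

Total N = 46+30+37+38+41 = 192, so the proportions are 0.239583, 0.15625, 0.192708, 0.197917, 0.213542 (working shown to 6 dp, full precision carried).
Each pᵢ ln pᵢ term: 0.239583×(-1.428854)=-0.342330, 0.15625×(-1.856298)=-0.290047, 0.192708×(-1.646577)=-0.317309, 0.197917×(-1.619909)=-0.320607, 0.213542×(-1.543923)=-0.329692.
Sum = -1.599984, so H' = 1.6000.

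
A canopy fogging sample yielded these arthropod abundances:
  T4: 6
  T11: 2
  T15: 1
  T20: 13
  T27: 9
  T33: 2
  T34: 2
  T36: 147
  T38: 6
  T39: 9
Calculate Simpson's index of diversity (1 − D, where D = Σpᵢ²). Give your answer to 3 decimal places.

0.432

Total N = 6+2+1+13+9+2+2+147+6+9 = 197, so the proportions are 0.03046, 0.01015, 0.00508, 0.06599, 0.04569, 0.01015, 0.01015, 0.74619, 0.03046, 0.04569 (working shown to 5 dp, full precision carried).
D = 0.03046² + 0.01015² + 0.00508² + 0.06599² + 0.04569² + 0.01015² + 0.01015² + 0.74619² + 0.03046² + 0.04569² = 0.00093 + 0.00010 + 0.00003 + 0.00435 + 0.00209 + 0.00010 + 0.00010 + 0.55680 + 0.00093 + 0.00209 = 0.56752.
So 1 − D = 0.43248, i.e. 0.432 to 3 decimal places.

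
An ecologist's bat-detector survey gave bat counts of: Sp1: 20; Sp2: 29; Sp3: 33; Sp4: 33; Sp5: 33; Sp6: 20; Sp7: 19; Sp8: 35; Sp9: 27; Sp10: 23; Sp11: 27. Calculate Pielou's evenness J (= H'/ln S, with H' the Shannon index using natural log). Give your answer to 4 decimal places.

Total N = 20+29+33+33+33+20+19+35+27+23+27 = 299, so the proportions are 0.06689, 0.09699, 0.110368, 0.110368, 0.110368, 0.06689, 0.063545, 0.117057, 0.090301, 0.076923, 0.090301 (working shown to 6 dp, full precision carried).
H' = −Σ pᵢ ln pᵢ = −((-0.180917) + (-0.226292) + (-0.243244) + (-0.243244) + (-0.243244) + (-0.180917) + (-0.175131) + (-0.251098) + (-0.217138) + (-0.197304) + (-0.217138)) = 2.375667.
With S = 11 species, ln S = 2.397895, so J = 2.375667/2.397895 = 0.990730, i.e. 0.9907 to 4 decimal places.

0.9907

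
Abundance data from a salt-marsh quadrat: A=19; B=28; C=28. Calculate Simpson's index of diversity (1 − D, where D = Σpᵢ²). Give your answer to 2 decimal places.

Total N = 19+28+28 = 75, so the proportions are 0.2533, 0.3733, 0.3733 (working shown to 4 dp, full precision carried).
D = 0.2533² + 0.3733² + 0.3733² = 0.0642 + 0.1394 + 0.1394 = 0.3429.
So 1 − D = 0.6571, i.e. 0.66 to 2 decimal places.

0.66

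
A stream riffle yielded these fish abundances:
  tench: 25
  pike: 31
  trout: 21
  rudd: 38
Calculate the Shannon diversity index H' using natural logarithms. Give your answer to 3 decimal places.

Total N = 25+31+21+38 = 115, so the proportions are 0.21739, 0.26957, 0.18261, 0.33043 (working shown to 5 dp, full precision carried).
Each pᵢ ln pᵢ term: 0.21739×(-1.52606)=-0.33175, 0.26957×(-1.31094)=-0.35339, 0.18261×(-1.70041)=-0.31051, 0.33043×(-1.10735)=-0.36591.
Sum = -1.36155, so H' = 1.362.

1.362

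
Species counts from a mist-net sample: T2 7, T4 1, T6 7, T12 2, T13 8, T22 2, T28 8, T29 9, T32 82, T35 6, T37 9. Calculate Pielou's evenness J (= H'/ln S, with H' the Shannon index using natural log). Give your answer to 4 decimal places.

0.6591

Total N = 7+1+7+2+8+2+8+9+82+6+9 = 141, so the proportions are 0.049645, 0.007092, 0.049645, 0.014184, 0.056738, 0.014184, 0.056738, 0.06383, 0.58156, 0.042553, 0.06383 (working shown to 6 dp, full precision carried).
H' = −Σ pᵢ ln pᵢ = −((-0.149078) + (-0.035098) + (-0.149078) + (-0.060363) + (-0.162798) + (-0.060363) + (-0.162798) + (-0.175630) + (-0.315229) + (-0.134340) + (-0.175630)) = 1.580405.
With S = 11 species, ln S = 2.397895, so J = 1.580405/2.397895 = 0.659080, i.e. 0.6591 to 4 decimal places.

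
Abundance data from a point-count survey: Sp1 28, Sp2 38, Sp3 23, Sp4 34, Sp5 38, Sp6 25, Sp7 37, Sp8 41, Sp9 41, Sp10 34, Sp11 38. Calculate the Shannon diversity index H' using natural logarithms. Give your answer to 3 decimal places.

Total N = 28+38+23+34+38+25+37+41+41+34+38 = 377, so the proportions are 0.07427, 0.1008, 0.06101, 0.09019, 0.1008, 0.06631, 0.09814, 0.10875, 0.10875, 0.09019, 0.1008 (working shown to 5 dp, full precision carried).
Each pᵢ ln pᵢ term: 0.07427×(-2.60004)=-0.19311, 0.1008×(-2.29466)=-0.23129, 0.06101×(-2.79675)=-0.17062, 0.09019×(-2.40588)=-0.21698, 0.1008×(-2.29466)=-0.23129, 0.06631×(-2.71337)=-0.17993, 0.09814×(-2.32133)=-0.22782, 0.10875×(-2.21867)=-0.24129, 0.10875×(-2.21867)=-0.24129, 0.09019×(-2.40588)=-0.21698, 0.1008×(-2.29466)=-0.23129.
Sum = -2.38189, so H' = 2.382.

2.382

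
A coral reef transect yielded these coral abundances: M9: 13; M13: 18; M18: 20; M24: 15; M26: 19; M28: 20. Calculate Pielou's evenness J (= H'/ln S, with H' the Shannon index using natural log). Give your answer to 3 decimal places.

0.993

Total N = 13+18+20+15+19+20 = 105, so the proportions are 0.12381, 0.17143, 0.19048, 0.14286, 0.18095, 0.19048 (working shown to 5 dp, full precision carried).
H' = −Σ pᵢ ln pᵢ = −((-0.25864) + (-0.30233) + (-0.31585) + (-0.27799) + (-0.30934) + (-0.31585)) = 1.78000.
With S = 6 species, ln S = 1.79176, so J = 1.78000/1.79176 = 0.99344, i.e. 0.993 to 3 decimal places.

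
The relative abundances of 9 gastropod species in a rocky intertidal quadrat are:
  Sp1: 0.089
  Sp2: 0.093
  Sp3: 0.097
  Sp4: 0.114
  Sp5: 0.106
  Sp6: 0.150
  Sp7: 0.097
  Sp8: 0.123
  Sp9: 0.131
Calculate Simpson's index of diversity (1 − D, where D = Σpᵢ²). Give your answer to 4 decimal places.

D = 0.089² + 0.093² + 0.097² + 0.114² + 0.106² + 0.15² + 0.097² + 0.123² + 0.131² = 0.007921 + 0.008649 + 0.009409 + 0.012996 + 0.011236 + 0.022500 + 0.009409 + 0.015129 + 0.017161 = 0.114410 (working shown to 6 dp, full precision carried).
So 1 − D = 0.885590, i.e. 0.8856 to 4 decimal places.

0.8856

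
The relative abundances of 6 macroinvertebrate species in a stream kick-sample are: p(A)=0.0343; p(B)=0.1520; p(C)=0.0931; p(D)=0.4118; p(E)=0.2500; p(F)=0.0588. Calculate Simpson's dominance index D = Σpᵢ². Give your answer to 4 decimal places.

0.2685

D = 0.0343² + 0.152² + 0.0931² + 0.4118² + 0.25² + 0.0588² = 0.001176 + 0.023104 + 0.008668 + 0.169579 + 0.062500 + 0.003457 = 0.268485 (working shown to 6 dp, full precision carried).
To 4 decimal places, D = 0.2685.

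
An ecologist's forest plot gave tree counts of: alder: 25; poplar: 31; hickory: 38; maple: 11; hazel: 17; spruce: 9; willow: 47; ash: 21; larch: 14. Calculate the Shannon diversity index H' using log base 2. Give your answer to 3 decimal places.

Total N = 25+31+38+11+17+9+47+21+14 = 213, so the proportions are 0.11737, 0.14554, 0.1784, 0.05164, 0.07981, 0.04225, 0.22066, 0.09859, 0.06573 (working shown to 5 dp, full precision carried).
Each pᵢ log₂ pᵢ term: 0.11737×(-3.09085)=-0.36278, 0.14554×(-2.78051)=-0.40468, 0.1784×(-2.48678)=-0.44365, 0.05164×(-4.27528)=-0.22079, 0.07981×(-3.64725)=-0.29109, 0.04225×(-4.56478)=-0.19288, 0.22066×(-2.18012)=-0.48106, 0.09859×(-3.34239)=-0.32953, 0.06573×(-3.92735)=-0.25814.
Sum = -2.98459, so H' = 2.985.

2.985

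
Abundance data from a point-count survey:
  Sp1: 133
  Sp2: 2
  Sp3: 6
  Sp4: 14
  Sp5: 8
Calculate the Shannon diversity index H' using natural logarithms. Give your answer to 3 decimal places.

0.700

Total N = 133+2+6+14+8 = 163, so the proportions are 0.81595, 0.01227, 0.03681, 0.08589, 0.04908 (working shown to 5 dp, full precision carried).
Each pᵢ ln pᵢ term: 0.81595×(-0.20340)=-0.16597, 0.01227×(-4.40060)=-0.05400, 0.03681×(-3.30199)=-0.12155, 0.08589×(-2.45469)=-0.21083, 0.04908×(-3.01431)=-0.14794.
Sum = -0.70028, so H' = 0.700.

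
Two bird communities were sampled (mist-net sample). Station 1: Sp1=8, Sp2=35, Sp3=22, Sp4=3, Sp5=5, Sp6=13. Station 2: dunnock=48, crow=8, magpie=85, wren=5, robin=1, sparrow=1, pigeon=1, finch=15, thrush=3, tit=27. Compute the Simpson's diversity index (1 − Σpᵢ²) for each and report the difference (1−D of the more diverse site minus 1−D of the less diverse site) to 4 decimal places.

Station 1: N=86, proportions 0.093023, 0.406977, 0.255814, 0.034884, 0.05814, 0.151163, giving 1−D = 0.732829 (working shown to 6 dp, full precision carried).
Station 2: N=194, proportions 0.247423, 0.041237, 0.438144, 0.025773, 0.005155, 0.005155, 0.005155, 0.07732, 0.015464, 0.139175, giving 1−D = 0.718780.
Difference = |0.732829 − 0.718780| = 0.014049, i.e. 0.0140 to 4 decimal places.

0.0140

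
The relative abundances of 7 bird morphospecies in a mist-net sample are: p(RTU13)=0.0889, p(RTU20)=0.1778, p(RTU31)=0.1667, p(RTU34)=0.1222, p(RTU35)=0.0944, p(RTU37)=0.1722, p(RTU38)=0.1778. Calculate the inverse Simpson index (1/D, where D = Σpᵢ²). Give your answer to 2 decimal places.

D = 0.0889² + 0.1778² + 0.1667² + 0.1222² + 0.0944² + 0.1722² + 0.1778² = 0.007903 + 0.031613 + 0.027789 + 0.014933 + 0.008911 + 0.029653 + 0.031613 = 0.152415 (working shown to 6 dp, full precision carried).
So 1/D = 6.5610, i.e. 6.56 to 2 decimal places.

6.56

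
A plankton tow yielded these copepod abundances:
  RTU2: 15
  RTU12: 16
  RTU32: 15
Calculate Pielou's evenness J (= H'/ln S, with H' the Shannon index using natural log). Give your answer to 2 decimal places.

Total N = 15+16+15 = 46, so the proportions are 0.3261, 0.3478, 0.3261 (working shown to 4 dp, full precision carried).
H' = −Σ pᵢ ln pᵢ = −((-0.3654) + (-0.3673) + (-0.3654)) = 1.0981.
With S = 3 species, ln S = 1.0986, so J = 1.0981/1.0986 = 0.9996, i.e. 1.00 to 2 decimal places.

1.00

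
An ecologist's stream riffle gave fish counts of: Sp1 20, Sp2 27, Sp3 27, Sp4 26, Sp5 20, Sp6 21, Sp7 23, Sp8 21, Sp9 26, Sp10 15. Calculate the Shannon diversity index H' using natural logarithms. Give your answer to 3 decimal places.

Total N = 20+27+27+26+20+21+23+21+26+15 = 226, so the proportions are 0.0885, 0.11947, 0.11947, 0.11504, 0.0885, 0.09292, 0.10177, 0.09292, 0.11504, 0.06637 (working shown to 5 dp, full precision carried).
Each pᵢ ln pᵢ term: 0.0885×(-2.42480)=-0.21458, 0.11947×(-2.12470)=-0.25384, 0.11947×(-2.12470)=-0.25384, 0.11504×(-2.16244)=-0.24878, 0.0885×(-2.42480)=-0.21458, 0.09292×(-2.37601)=-0.22078, 0.10177×(-2.28504)=-0.23255, 0.09292×(-2.37601)=-0.22078, 0.11504×(-2.16244)=-0.24878, 0.06637×(-2.71248)=-0.18003.
Sum = -2.28853, so H' = 2.289.

2.289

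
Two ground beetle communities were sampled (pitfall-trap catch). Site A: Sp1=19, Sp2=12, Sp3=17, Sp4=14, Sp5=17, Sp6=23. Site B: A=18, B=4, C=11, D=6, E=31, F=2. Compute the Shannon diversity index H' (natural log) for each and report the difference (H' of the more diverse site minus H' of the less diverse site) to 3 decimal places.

0.307

Site A: N=102, proportions 0.186275, 0.117647, 0.166667, 0.137255, 0.166667, 0.22549, giving H' = 1.770506 (working shown to 6 dp, full precision carried).
Site B: N=72, proportions 0.25, 0.055556, 0.152778, 0.083333, 0.430556, 0.027778, giving H' = 1.463622.
Difference = |1.770506 − 1.463622| = 0.306884, i.e. 0.307 to 3 decimal places.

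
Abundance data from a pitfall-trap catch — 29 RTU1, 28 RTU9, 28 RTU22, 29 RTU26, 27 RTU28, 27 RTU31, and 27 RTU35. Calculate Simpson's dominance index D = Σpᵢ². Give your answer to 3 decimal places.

0.143

Total N = 29+28+28+29+27+27+27 = 195, so the proportions are 0.14872, 0.14359, 0.14359, 0.14872, 0.13846, 0.13846, 0.13846 (working shown to 5 dp, full precision carried).
D = 0.14872² + 0.14359² + 0.14359² + 0.14872² + 0.13846² + 0.13846² + 0.13846² = 0.02212 + 0.02062 + 0.02062 + 0.02212 + 0.01917 + 0.01917 + 0.01917 = 0.14298.
To 3 decimal places, D = 0.143.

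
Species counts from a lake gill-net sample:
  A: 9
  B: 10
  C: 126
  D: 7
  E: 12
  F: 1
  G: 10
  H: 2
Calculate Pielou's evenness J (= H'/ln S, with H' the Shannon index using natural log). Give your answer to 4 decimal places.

0.5329

Total N = 9+10+126+7+12+1+10+2 = 177, so the proportions are 0.050847, 0.056497, 0.711864, 0.039548, 0.067797, 0.00565, 0.056497, 0.011299 (working shown to 6 dp, full precision carried).
H' = −Σ pᵢ ln pᵢ = −((-0.151471) + (-0.162348) + (-0.241940) + (-0.127750) + (-0.182457) + (-0.029244) + (-0.162348) + (-0.050655)) = 1.108213.
With S = 8 species, ln S = 2.079442, so J = 1.108213/2.079442 = 0.532938, i.e. 0.5329 to 4 decimal places.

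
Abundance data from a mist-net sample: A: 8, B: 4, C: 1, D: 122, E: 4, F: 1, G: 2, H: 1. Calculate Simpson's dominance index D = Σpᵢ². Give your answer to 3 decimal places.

0.733

Total N = 8+4+1+122+4+1+2+1 = 143, so the proportions are 0.05594, 0.02797, 0.00699, 0.85315, 0.02797, 0.00699, 0.01399, 0.00699 (working shown to 5 dp, full precision carried).
D = 0.05594² + 0.02797² + 0.00699² + 0.85315² + 0.02797² + 0.00699² + 0.01399² + 0.00699² = 0.00313 + 0.00078 + 0.00005 + 0.72786 + 0.00078 + 0.00005 + 0.00020 + 0.00005 = 0.73290.
To 3 decimal places, D = 0.733.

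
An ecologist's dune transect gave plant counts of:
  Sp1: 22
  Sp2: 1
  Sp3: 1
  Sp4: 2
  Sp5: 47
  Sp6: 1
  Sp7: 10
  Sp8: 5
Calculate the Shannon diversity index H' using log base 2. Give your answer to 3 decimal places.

Total N = 22+1+1+2+47+1+10+5 = 89, so the proportions are 0.24719, 0.01124, 0.01124, 0.02247, 0.52809, 0.01124, 0.11236, 0.05618 (working shown to 5 dp, full precision carried).
Each pᵢ log₂ pᵢ term: 0.24719×(-2.01630)=-0.49841, 0.01124×(-6.47573)=-0.07276, 0.01124×(-6.47573)=-0.07276, 0.02247×(-5.47573)=-0.12305, 0.52809×(-0.92114)=-0.48645, 0.01124×(-6.47573)=-0.07276, 0.11236×(-3.15381)=-0.35436, 0.05618×(-4.15381)=-0.23336.
Sum = -1.91391, so H' = 1.914.

1.914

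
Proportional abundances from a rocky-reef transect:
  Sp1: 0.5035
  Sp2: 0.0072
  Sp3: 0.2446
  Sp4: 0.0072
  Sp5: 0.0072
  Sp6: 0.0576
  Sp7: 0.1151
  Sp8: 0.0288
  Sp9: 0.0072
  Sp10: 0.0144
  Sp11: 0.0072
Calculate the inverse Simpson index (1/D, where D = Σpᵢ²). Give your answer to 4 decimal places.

3.0193

D = 0.5035² + 0.0072² + 0.2446² + 0.0072² + 0.0072² + 0.0576² + 0.1151² + 0.0288² + 0.0072² + 0.0144² + 0.0072² = 0.2535122 + 0.0000518 + 0.0598292 + 0.0000518 + 0.0000518 + 0.0033178 + 0.0132480 + 0.0008294 + 0.0000518 + 0.0002074 + 0.0000518 = 0.3312032 (working shown to 7 dp, full precision carried).
So 1/D = 3.019295, i.e. 3.0193 to 4 decimal places.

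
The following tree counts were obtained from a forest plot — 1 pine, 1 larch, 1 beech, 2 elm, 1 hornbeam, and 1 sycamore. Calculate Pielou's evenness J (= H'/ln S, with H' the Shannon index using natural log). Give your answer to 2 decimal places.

0.98

Total N = 1+1+1+2+1+1 = 7, so the proportions are 0.1429, 0.1429, 0.1429, 0.2857, 0.1429, 0.1429 (working shown to 4 dp, full precision carried).
H' = −Σ pᵢ ln pᵢ = −((-0.2780) + (-0.2780) + (-0.2780) + (-0.3579) + (-0.2780) + (-0.2780)) = 1.7479.
With S = 6 species, ln S = 1.7918, so J = 1.7479/1.7918 = 0.9755, i.e. 0.98 to 2 decimal places.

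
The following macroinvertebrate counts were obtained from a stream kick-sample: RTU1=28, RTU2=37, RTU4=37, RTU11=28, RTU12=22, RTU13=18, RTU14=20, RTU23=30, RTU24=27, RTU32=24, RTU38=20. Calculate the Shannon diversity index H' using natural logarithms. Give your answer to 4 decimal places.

Total N = 28+37+37+28+22+18+20+30+27+24+20 = 291, so the proportions are 0.09622, 0.127148, 0.127148, 0.09622, 0.075601, 0.061856, 0.068729, 0.103093, 0.092784, 0.082474, 0.068729 (working shown to 6 dp, full precision carried).
Each pᵢ ln pᵢ term: 0.09622×(-2.341119)=-0.225262, 0.127148×(-2.062405)=-0.262230, 0.127148×(-2.062405)=-0.262230, 0.09622×(-2.341119)=-0.225262, 0.075601×(-2.582281)=-0.195224, 0.061856×(-2.782952)=-0.172141, 0.068729×(-2.677591)=-0.184027, 0.103093×(-2.272126)=-0.234240, 0.092784×(-2.377486)=-0.220592, 0.082474×(-2.495269)=-0.205795, 0.068729×(-2.677591)=-0.184027.
Sum = -2.371031, so H' = 2.3710.

2.3710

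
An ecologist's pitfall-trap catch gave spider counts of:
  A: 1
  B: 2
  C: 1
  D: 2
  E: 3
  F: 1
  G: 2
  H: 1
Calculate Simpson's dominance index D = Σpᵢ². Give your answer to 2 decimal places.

Total N = 1+2+1+2+3+1+2+1 = 13, so the proportions are 0.0769, 0.1538, 0.0769, 0.1538, 0.2308, 0.0769, 0.1538, 0.0769 (working shown to 4 dp, full precision carried).
D = 0.0769² + 0.1538² + 0.0769² + 0.1538² + 0.2308² + 0.0769² + 0.1538² + 0.0769² = 0.0059 + 0.0237 + 0.0059 + 0.0237 + 0.0533 + 0.0059 + 0.0237 + 0.0059 = 0.1479.
To 2 decimal places, D = 0.15.

0.15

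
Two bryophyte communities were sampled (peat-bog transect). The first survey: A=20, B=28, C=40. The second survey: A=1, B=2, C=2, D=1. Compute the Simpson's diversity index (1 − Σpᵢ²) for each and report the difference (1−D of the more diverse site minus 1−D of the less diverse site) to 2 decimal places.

0.08

The first survey: N=88, proportions 0.2273, 0.3182, 0.4545, giving 1−D = 0.6405 (working shown to 4 dp, full precision carried).
The second survey: N=6, proportions 0.1667, 0.3333, 0.3333, 0.1667, giving 1−D = 0.7222.
Difference = |0.6405 − 0.7222| = 0.0817, i.e. 0.08 to 2 decimal places.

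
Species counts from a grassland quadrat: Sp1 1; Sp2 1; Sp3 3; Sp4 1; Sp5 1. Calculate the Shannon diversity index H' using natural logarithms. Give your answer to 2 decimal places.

1.48

Total N = 1+1+3+1+1 = 7, so the proportions are 0.1429, 0.1429, 0.4286, 0.1429, 0.1429 (working shown to 4 dp, full precision carried).
Each pᵢ ln pᵢ term: 0.1429×(-1.9459)=-0.2780, 0.1429×(-1.9459)=-0.2780, 0.4286×(-0.8473)=-0.3631, 0.1429×(-1.9459)=-0.2780, 0.1429×(-1.9459)=-0.2780.
Sum = -1.4751, so H' = 1.48.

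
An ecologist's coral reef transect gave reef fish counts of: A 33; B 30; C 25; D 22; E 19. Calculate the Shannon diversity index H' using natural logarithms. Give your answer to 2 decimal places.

1.59

Total N = 33+30+25+22+19 = 129, so the proportions are 0.2558, 0.2326, 0.1938, 0.1705, 0.1473 (working shown to 4 dp, full precision carried).
Each pᵢ ln pᵢ term: 0.2558×(-1.3633)=-0.3488, 0.2326×(-1.4586)=-0.3392, 0.1938×(-1.6409)=-0.3180, 0.1705×(-1.7688)=-0.3017, 0.1473×(-1.9154)=-0.2821.
Sum = -1.5897, so H' = 1.59.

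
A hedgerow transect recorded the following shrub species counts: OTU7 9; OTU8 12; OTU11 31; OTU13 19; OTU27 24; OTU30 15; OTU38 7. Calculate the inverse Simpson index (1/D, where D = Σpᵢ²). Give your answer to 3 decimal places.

5.711

Total N = 9+12+31+19+24+15+7 = 117, so the proportions are 0.0769231, 0.1025641, 0.2649573, 0.1623932, 0.2051282, 0.1282051, 0.0598291 (working shown to 7 dp, full precision carried).
D = 0.0769231² + 0.1025641² + 0.2649573² + 0.1623932² + 0.2051282² + 0.1282051² + 0.0598291² = 0.0059172 + 0.0105194 + 0.0702024 + 0.0263715 + 0.0420776 + 0.0164366 + 0.0035795 = 0.1751041.
So 1/D = 5.71089, i.e. 5.711 to 3 decimal places.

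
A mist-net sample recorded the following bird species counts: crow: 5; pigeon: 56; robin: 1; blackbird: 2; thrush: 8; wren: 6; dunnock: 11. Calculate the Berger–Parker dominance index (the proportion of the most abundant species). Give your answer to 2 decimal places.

Total N = 5+56+1+2+8+6+11 = 89, so the proportions are 0.0562, 0.6292, 0.0112, 0.0225, 0.0899, 0.0674, 0.1236 (working shown to 4 dp, full precision carried).
The largest proportion is 0.6292, i.e. d = 0.63 to 2 decimal places.

0.63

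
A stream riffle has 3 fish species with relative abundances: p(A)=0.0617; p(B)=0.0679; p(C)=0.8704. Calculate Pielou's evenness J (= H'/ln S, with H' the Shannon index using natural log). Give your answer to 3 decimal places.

H' = −Σ pᵢ ln pᵢ = −((-0.17186) + (-0.18263) + (-0.12081)) = 0.47531 (working shown to 5 dp, full precision carried).
With S = 3 species, ln S = 1.09861, so J = 0.47531/1.09861 = 0.43265, i.e. 0.433 to 3 decimal places.

0.433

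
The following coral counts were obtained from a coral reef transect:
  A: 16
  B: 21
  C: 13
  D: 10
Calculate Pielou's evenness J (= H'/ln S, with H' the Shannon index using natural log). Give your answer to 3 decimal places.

Total N = 16+21+13+10 = 60, so the proportions are 0.26667, 0.35, 0.21667, 0.16667 (working shown to 5 dp, full precision carried).
H' = −Σ pᵢ ln pᵢ = −((-0.35247) + (-0.36744) + (-0.33137) + (-0.29863)) = 1.34990.
With S = 4 species, ln S = 1.38629, so J = 1.34990/1.38629 = 0.97375, i.e. 0.974 to 3 decimal places.

0.974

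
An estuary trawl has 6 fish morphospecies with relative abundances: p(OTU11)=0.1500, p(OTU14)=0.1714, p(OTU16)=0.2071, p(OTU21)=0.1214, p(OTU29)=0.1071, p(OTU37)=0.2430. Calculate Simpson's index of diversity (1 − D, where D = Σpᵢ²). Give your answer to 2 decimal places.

0.82

D = 0.15² + 0.1714² + 0.2071² + 0.1214² + 0.1071² + 0.243² = 0.0225 + 0.0294 + 0.0429 + 0.0147 + 0.0115 + 0.0590 = 0.1800 (working shown to 4 dp, full precision carried).
So 1 − D = 0.8200, i.e. 0.82 to 2 decimal places.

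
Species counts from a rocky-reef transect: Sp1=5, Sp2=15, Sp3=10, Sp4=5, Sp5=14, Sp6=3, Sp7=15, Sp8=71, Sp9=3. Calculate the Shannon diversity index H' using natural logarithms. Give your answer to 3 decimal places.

Total N = 5+15+10+5+14+3+15+71+3 = 141, so the proportions are 0.03546, 0.10638, 0.07092, 0.03546, 0.09929, 0.02128, 0.10638, 0.50355, 0.02128 (working shown to 5 dp, full precision carried).
Each pᵢ ln pᵢ term: 0.03546×(-3.33932)=-0.11842, 0.10638×(-2.24071)=-0.23837, 0.07092×(-2.64617)=-0.18767, 0.03546×(-3.33932)=-0.11842, 0.09929×(-2.30970)=-0.22933, 0.02128×(-3.85015)=-0.08192, 0.10638×(-2.24071)=-0.23837, 0.50355×(-0.68608)=-0.34547, 0.02128×(-3.85015)=-0.08192.
Sum = -1.63989, so H' = 1.640.

1.640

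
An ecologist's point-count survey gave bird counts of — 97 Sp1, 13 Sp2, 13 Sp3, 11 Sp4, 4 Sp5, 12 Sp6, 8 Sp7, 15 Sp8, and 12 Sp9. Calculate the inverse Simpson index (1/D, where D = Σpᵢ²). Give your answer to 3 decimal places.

Total N = 97+13+13+11+4+12+8+15+12 = 185, so the proportions are 0.5243243, 0.0702703, 0.0702703, 0.0594595, 0.0216216, 0.0648649, 0.0432432, 0.0810811, 0.0648649 (working shown to 7 dp, full precision carried).
D = 0.5243243² + 0.0702703² + 0.0702703² + 0.0594595² + 0.0216216² + 0.0648649² + 0.0432432² + 0.0810811² + 0.0648649² = 0.2749160 + 0.0049379 + 0.0049379 + 0.0035354 + 0.0004675 + 0.0042075 + 0.0018700 + 0.0065741 + 0.0042075 = 0.3056538.
So 1/D = 3.27168, i.e. 3.272 to 3 decimal places.

3.272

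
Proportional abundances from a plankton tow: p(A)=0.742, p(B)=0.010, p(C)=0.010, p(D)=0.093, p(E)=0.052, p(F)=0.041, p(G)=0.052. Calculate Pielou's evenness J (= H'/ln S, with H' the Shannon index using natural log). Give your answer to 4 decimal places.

0.4999

H' = −Σ pᵢ ln pᵢ = −((-0.221417) + (-0.046052) + (-0.046052) + (-0.220889) + (-0.153739) + (-0.130962) + (-0.153739)) = 0.972849 (working shown to 6 dp, full precision carried).
With S = 7 species, ln S = 1.945910, so J = 0.972849/1.945910 = 0.499945, i.e. 0.4999 to 4 decimal places.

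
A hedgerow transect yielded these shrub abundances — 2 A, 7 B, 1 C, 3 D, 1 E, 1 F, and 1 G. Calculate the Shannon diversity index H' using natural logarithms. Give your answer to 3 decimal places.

Total N = 2+7+1+3+1+1+1 = 16, so the proportions are 0.125, 0.4375, 0.0625, 0.1875, 0.0625, 0.0625, 0.0625 (working shown to 5 dp, full precision carried).
Each pᵢ ln pᵢ term: 0.125×(-2.07944)=-0.25993, 0.4375×(-0.82668)=-0.36167, 0.0625×(-2.77259)=-0.17329, 0.1875×(-1.67398)=-0.31387, 0.0625×(-2.77259)=-0.17329, 0.0625×(-2.77259)=-0.17329, 0.0625×(-2.77259)=-0.17329.
Sum = -1.62862, so H' = 1.629.

1.629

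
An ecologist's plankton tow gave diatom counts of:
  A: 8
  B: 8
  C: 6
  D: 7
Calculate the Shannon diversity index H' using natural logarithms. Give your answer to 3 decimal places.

1.380

Total N = 8+8+6+7 = 29, so the proportions are 0.27586, 0.27586, 0.2069, 0.24138 (working shown to 5 dp, full precision carried).
Each pᵢ ln pᵢ term: 0.27586×(-1.28785)=-0.35527, 0.27586×(-1.28785)=-0.35527, 0.2069×(-1.57554)=-0.32597, 0.24138×(-1.42139)=-0.34309.
Sum = -1.37961, so H' = 1.380.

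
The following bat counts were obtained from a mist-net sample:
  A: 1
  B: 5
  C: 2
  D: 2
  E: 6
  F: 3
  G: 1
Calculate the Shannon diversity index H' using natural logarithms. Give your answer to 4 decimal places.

Total N = 1+5+2+2+6+3+1 = 20, so the proportions are 0.05, 0.25, 0.1, 0.1, 0.3, 0.15, 0.05 (working shown to 6 dp, full precision carried).
Each pᵢ ln pᵢ term: 0.05×(-2.995732)=-0.149787, 0.25×(-1.386294)=-0.346574, 0.1×(-2.302585)=-0.230259, 0.1×(-2.302585)=-0.230259, 0.3×(-1.203973)=-0.361192, 0.15×(-1.897120)=-0.284568, 0.05×(-2.995732)=-0.149787.
Sum = -1.752424, so H' = 1.7524.

1.7524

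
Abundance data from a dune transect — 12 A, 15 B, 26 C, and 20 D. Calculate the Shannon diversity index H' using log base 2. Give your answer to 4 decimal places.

Total N = 12+15+26+20 = 73, so the proportions are 0.164384, 0.205479, 0.356164, 0.273973 (working shown to 6 dp, full precision carried).
Each pᵢ log₂ pᵢ term: 0.164384×(-2.604862)=-0.428197, 0.205479×(-2.282934)=-0.469096, 0.356164×(-1.489385)=-0.530466, 0.273973×(-1.867896)=-0.511752.
Sum = -1.939511, so H' = 1.9395.

1.9395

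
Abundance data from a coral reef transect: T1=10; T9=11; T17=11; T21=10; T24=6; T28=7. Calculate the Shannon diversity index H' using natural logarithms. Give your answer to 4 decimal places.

Total N = 10+11+11+10+6+7 = 55, so the proportions are 0.181818, 0.2, 0.2, 0.181818, 0.109091, 0.127273 (working shown to 6 dp, full precision carried).
Each pᵢ ln pᵢ term: 0.181818×(-1.704748)=-0.309954, 0.2×(-1.609438)=-0.321888, 0.2×(-1.609438)=-0.321888, 0.181818×(-1.704748)=-0.309954, 0.109091×(-2.215574)=-0.241699, 0.127273×(-2.061423)=-0.262363.
Sum = -1.767745, so H' = 1.7677.

1.7677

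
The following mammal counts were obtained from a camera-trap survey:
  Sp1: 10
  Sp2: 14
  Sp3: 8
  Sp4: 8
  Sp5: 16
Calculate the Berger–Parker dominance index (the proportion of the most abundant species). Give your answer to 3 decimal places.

Total N = 10+14+8+8+16 = 56, so the proportions are 0.17857, 0.25, 0.14286, 0.14286, 0.28571 (working shown to 5 dp, full precision carried).
The largest proportion is 0.28571, i.e. d = 0.286 to 3 decimal places.

0.286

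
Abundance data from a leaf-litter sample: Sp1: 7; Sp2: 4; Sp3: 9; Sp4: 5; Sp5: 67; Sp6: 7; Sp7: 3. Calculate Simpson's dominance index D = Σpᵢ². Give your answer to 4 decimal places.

Total N = 7+4+9+5+67+7+3 = 102, so the proportions are 0.068627, 0.039216, 0.088235, 0.04902, 0.656863, 0.068627, 0.029412 (working shown to 6 dp, full precision carried).
D = 0.068627² + 0.039216² + 0.088235² + 0.04902² + 0.656863² + 0.068627² + 0.029412² = 0.004710 + 0.001538 + 0.007785 + 0.002403 + 0.431469 + 0.004710 + 0.000865 = 0.453479.
To 4 decimal places, D = 0.4535.

0.4535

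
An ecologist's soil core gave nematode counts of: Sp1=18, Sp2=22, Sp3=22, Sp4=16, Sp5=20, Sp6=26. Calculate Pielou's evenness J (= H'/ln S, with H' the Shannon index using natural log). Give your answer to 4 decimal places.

Total N = 18+22+22+16+20+26 = 124, so the proportions are 0.145161, 0.177419, 0.177419, 0.129032, 0.16129, 0.209677 (working shown to 6 dp, full precision carried).
H' = −Σ pᵢ ln pᵢ = −((-0.280148) + (-0.306800) + (-0.306800) + (-0.264218) + (-0.294282) + (-0.327555)) = 1.779805.
With S = 6 species, ln S = 1.791759, so J = 1.779805/1.791759 = 0.993328, i.e. 0.9933 to 4 decimal places.

0.9933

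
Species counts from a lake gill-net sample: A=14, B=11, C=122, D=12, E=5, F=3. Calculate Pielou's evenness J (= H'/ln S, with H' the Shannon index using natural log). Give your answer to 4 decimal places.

0.5485

Total N = 14+11+122+12+5+3 = 167, so the proportions are 0.083832, 0.065868, 0.730539, 0.071856, 0.02994, 0.017964 (working shown to 6 dp, full precision carried).
H' = −Σ pᵢ ln pᵢ = −((-0.207815) + (-0.179168) + (-0.229369) + (-0.189204) + (-0.105047) + (-0.072204)) = 0.982807.
With S = 6 species, ln S = 1.791759, so J = 0.982807/1.791759 = 0.548515, i.e. 0.5485 to 4 decimal places.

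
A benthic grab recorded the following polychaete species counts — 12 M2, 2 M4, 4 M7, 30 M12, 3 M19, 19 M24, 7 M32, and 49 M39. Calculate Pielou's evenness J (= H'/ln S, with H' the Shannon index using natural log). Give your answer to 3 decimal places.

Total N = 12+2+4+30+3+19+7+49 = 126, so the proportions are 0.09524, 0.01587, 0.03175, 0.2381, 0.02381, 0.15079, 0.05556, 0.38889 (working shown to 5 dp, full precision carried).
H' = −Σ pᵢ ln pᵢ = −((-0.22394) + (-0.06576) + (-0.10952) + (-0.34169) + (-0.08899) + (-0.28528) + (-0.16058) + (-0.36729)) = 1.64305.
With S = 8 species, ln S = 2.07944, so J = 1.64305/2.07944 = 0.79014, i.e. 0.790 to 3 decimal places.

0.790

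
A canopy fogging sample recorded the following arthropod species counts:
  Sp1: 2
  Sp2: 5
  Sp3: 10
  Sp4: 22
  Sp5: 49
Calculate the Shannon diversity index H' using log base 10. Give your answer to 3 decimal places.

Total N = 2+5+10+22+49 = 88, so the proportions are 0.02273, 0.05682, 0.11364, 0.25, 0.55682 (working shown to 5 dp, full precision carried).
Each pᵢ log₁₀ pᵢ term: 0.02273×(-1.64345)=-0.03735, 0.05682×(-1.24551)=-0.07077, 0.11364×(-0.94448)=-0.10733, 0.25×(-0.60206)=-0.15051, 0.55682×(-0.25429)=-0.14159.
Sum = -0.50755, so H' = 0.508.

0.508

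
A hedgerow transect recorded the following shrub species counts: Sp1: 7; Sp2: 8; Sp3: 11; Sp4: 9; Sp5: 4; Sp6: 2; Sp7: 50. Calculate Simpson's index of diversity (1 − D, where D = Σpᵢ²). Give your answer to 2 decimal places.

Total N = 7+8+11+9+4+2+50 = 91, so the proportions are 0.0769, 0.0879, 0.1209, 0.0989, 0.044, 0.022, 0.5495 (working shown to 4 dp, full precision carried).
D = 0.0769² + 0.0879² + 0.1209² + 0.0989² + 0.044² + 0.022² + 0.5495² = 0.0059 + 0.0077 + 0.0146 + 0.0098 + 0.0019 + 0.0005 + 0.3019 = 0.3423.
So 1 − D = 0.6577, i.e. 0.66 to 2 decimal places.

0.66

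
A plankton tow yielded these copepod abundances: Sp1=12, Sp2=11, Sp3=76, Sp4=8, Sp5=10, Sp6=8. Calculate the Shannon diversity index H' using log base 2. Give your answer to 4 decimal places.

Total N = 12+11+76+8+10+8 = 125, so the proportions are 0.096, 0.088, 0.608, 0.064, 0.08, 0.064 (working shown to 6 dp, full precision carried).
Each pᵢ log₂ pᵢ term: 0.096×(-3.380822)=-0.324559, 0.088×(-3.506353)=-0.308559, 0.608×(-0.717857)=-0.436457, 0.064×(-3.965784)=-0.253810, 0.08×(-3.643856)=-0.291508, 0.064×(-3.965784)=-0.253810.
Sum = -1.868704, so H' = 1.8687.

1.8687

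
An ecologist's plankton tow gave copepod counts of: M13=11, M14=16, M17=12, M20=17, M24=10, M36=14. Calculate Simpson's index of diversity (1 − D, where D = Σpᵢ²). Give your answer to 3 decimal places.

0.827

Total N = 11+16+12+17+10+14 = 80, so the proportions are 0.1375, 0.2, 0.15, 0.2125, 0.125, 0.175 (working shown to 5 dp, full precision carried).
D = 0.1375² + 0.2² + 0.15² + 0.2125² + 0.125² + 0.175² = 0.01891 + 0.04000 + 0.02250 + 0.04516 + 0.01562 + 0.03062 = 0.17281.
So 1 − D = 0.82719, i.e. 0.827 to 3 decimal places.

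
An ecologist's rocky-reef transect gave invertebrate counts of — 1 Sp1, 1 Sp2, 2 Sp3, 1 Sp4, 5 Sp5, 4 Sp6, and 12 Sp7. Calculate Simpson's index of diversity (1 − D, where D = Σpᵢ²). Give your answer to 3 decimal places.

Total N = 1+1+2+1+5+4+12 = 26, so the proportions are 0.03846, 0.03846, 0.07692, 0.03846, 0.19231, 0.15385, 0.46154 (working shown to 5 dp, full precision carried).
D = 0.03846² + 0.03846² + 0.07692² + 0.03846² + 0.19231² + 0.15385² + 0.46154² = 0.00148 + 0.00148 + 0.00592 + 0.00148 + 0.03698 + 0.02367 + 0.21302 = 0.28402.
So 1 − D = 0.71598, i.e. 0.716 to 3 decimal places.

0.716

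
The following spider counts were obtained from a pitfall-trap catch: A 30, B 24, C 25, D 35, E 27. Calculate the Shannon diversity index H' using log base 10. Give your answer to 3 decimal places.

0.695

Total N = 30+24+25+35+27 = 141, so the proportions are 0.21277, 0.17021, 0.1773, 0.24823, 0.19149 (working shown to 5 dp, full precision carried).
Each pᵢ log₁₀ pᵢ term: 0.21277×(-0.67210)=-0.14300, 0.17021×(-0.76901)=-0.13089, 0.1773×(-0.75128)=-0.13321, 0.24823×(-0.60515)=-0.15021, 0.19149×(-0.71786)=-0.13746.
Sum = -0.69478, so H' = 0.695.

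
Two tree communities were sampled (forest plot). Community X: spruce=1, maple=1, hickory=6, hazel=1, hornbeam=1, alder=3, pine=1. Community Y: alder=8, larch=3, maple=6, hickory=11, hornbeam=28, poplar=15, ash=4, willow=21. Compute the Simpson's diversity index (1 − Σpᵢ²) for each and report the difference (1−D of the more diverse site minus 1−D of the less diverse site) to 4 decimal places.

0.0711

Community X: N=14, proportions 0.071429, 0.071429, 0.428571, 0.071429, 0.071429, 0.214286, 0.071429, giving 1−D = 0.744898 (working shown to 6 dp, full precision carried).
Community Y: N=96, proportions 0.083333, 0.03125, 0.0625, 0.114583, 0.291667, 0.15625, 0.041667, 0.21875, giving 1−D = 0.815972.
Difference = |0.744898 − 0.815972| = 0.071074, i.e. 0.0711 to 4 decimal places.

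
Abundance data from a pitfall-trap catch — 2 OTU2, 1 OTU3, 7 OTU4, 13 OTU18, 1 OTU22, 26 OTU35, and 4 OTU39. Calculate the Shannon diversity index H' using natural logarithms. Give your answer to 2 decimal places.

1.42

Total N = 2+1+7+13+1+26+4 = 54, so the proportions are 0.037, 0.0185, 0.1296, 0.2407, 0.0185, 0.4815, 0.0741 (working shown to 4 dp, full precision carried).
Each pᵢ ln pᵢ term: 0.037×(-3.2958)=-0.1221, 0.0185×(-3.9890)=-0.0739, 0.1296×(-2.0431)=-0.2648, 0.2407×(-1.4240)=-0.3428, 0.0185×(-3.9890)=-0.0739, 0.4815×(-0.7309)=-0.3519, 0.0741×(-2.6027)=-0.1928.
Sum = -1.4222, so H' = 1.42.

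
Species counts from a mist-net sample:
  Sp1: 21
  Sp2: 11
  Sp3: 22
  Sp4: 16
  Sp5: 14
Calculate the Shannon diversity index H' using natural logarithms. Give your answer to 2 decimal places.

1.58

Total N = 21+11+22+16+14 = 84, so the proportions are 0.25, 0.131, 0.2619, 0.1905, 0.1667 (working shown to 4 dp, full precision carried).
Each pᵢ ln pᵢ term: 0.25×(-1.3863)=-0.3466, 0.131×(-2.0329)=-0.2662, 0.2619×(-1.3398)=-0.3509, 0.1905×(-1.6582)=-0.3159, 0.1667×(-1.7918)=-0.2986.
Sum = -1.5782, so H' = 1.58.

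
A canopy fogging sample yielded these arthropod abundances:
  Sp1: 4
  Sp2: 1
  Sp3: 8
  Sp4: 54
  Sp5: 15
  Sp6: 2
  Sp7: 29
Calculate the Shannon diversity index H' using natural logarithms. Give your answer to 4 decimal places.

1.3889

Total N = 4+1+8+54+15+2+29 = 113, so the proportions are 0.035398, 0.00885, 0.070796, 0.477876, 0.132743, 0.017699, 0.256637 (working shown to 6 dp, full precision carried).
Each pᵢ ln pᵢ term: 0.035398×(-3.341093)=-0.118269, 0.00885×(-4.727388)=-0.041835, 0.070796×(-2.647946)=-0.187465, 0.477876×(-0.738404)=-0.352866, 0.132743×(-2.019338)=-0.268054, 0.017699×(-4.034241)=-0.071402, 0.256637×(-1.360092)=-0.349050.
Sum = -1.388941, so H' = 1.3889.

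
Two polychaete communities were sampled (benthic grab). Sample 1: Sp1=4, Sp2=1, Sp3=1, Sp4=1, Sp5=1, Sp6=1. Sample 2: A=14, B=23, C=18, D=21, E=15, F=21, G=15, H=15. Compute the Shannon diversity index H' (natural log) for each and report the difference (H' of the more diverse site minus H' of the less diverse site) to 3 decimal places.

Sample 1: N=9, proportions 0.44444, 0.11111, 0.11111, 0.11111, 0.11111, 0.11111, giving H' = 1.58109 (working shown to 5 dp, full precision carried).
Sample 2: N=142, proportions 0.09859, 0.16197, 0.12676, 0.14789, 0.10563, 0.14789, 0.10563, 0.10563, giving H' = 2.06271.
Difference = |1.58109 − 2.06271| = 0.48162, i.e. 0.482 to 3 decimal places.

0.482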